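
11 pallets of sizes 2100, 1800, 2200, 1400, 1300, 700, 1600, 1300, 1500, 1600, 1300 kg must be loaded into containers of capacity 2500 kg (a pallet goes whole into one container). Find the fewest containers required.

Total = 2200 + 2100 + 1800 + 1600 + 1600 + 1500 + 1400 + 1300 + 1300 + 1300 + 700 = 16800 kg.
Lower bound: ⌈16800/2500⌉ = 7 containers.
Also, 10 pallets each exceed 1250 kg, and no two of those can share a container, so at least 10 containers are needed.
A packing using 10 containers:
  container 1: 2200 = 2200
  container 2: 2100 = 2100
  container 3: 1800 + 700 = 2500
  container 4: 1600 = 1600
  container 5: 1600 = 1600
  container 6: 1500 = 1500
  container 7: 1400 = 1400
  container 8: 1300 = 1300
  container 9: 1300 = 1300
  container 10: 1300 = 1300
This matches the lower bound, so 10 is optimal.

10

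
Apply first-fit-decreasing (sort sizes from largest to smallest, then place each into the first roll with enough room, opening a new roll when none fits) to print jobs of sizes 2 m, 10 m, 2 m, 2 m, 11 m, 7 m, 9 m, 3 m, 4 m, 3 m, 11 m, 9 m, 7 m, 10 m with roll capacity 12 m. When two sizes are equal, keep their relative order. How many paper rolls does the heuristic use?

8

Sorted descending: 11, 11, 10, 10, 9, 9, 7, 7, 4, 3, 3, 2, 2, 2.
  11 → roll 1 (new)  [load 11/12]
  11 → roll 2 (new)  [load 11/12]
  10 → roll 3 (new)  [load 10/12]
  10 → roll 4 (new)  [load 10/12]
  9 → roll 5 (new)  [load 9/12]
  9 → roll 6 (new)  [load 9/12]
  7 → roll 7 (new)  [load 7/12]
  7 → roll 8 (new)  [load 7/12]
  4 → roll 7  [load 11/12]
  3 → roll 5  [load 12/12]
  3 → roll 6  [load 12/12]
  2 → roll 3  [load 12/12]
  2 → roll 4  [load 12/12]
  2 → roll 8  [load 9/12]
8 paper rolls opened.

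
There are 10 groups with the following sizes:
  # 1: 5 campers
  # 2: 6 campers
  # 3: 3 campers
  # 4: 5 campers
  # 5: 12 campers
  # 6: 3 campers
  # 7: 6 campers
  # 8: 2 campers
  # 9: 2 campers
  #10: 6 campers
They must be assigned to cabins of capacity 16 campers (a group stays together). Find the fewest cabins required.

Total = 12 + 6 + 6 + 6 + 5 + 5 + 3 + 3 + 2 + 2 = 50 campers.
Lower bound: ⌈50/16⌉ = 4 cabins.
A packing using 4 cabins:
  cabin 1: 12 + 3 = 15
  cabin 2: 6 + 6 + 3 = 15
  cabin 3: 6 + 5 + 5 = 16
  cabin 4: 2 + 2 = 4
This matches the lower bound, so 4 is optimal.

4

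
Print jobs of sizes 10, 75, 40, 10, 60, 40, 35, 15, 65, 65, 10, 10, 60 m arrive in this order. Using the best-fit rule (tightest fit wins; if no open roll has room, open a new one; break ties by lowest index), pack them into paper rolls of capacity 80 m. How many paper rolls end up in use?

7

  10 → roll 1 (new)  [load 10/80]
  75 → roll 2 (new)  [load 75/80]
  40 → roll 1  [load 50/80]
  10 → roll 1  [load 60/80]
  60 → roll 3 (new)  [load 60/80]
  40 → roll 4 (new)  [load 40/80]
  35 → roll 4  [load 75/80]
  15 → roll 1  [load 75/80]
  65 → roll 5 (new)  [load 65/80]
  65 → roll 6 (new)  [load 65/80]
  10 → roll 5  [load 75/80]
  10 → roll 6  [load 75/80]
  60 → roll 7 (new)  [load 60/80]
7 paper rolls opened.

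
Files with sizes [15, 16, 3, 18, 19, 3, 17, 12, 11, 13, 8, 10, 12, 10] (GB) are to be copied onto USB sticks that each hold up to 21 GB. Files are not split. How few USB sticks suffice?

10

Total = 19 + 18 + 17 + 16 + 15 + 13 + 12 + 12 + 11 + 10 + 10 + 8 + 3 + 3 = 167 GB.
Lower bound: ⌈167/21⌉ = 8 USB sticks.
Also, 9 files each exceed 21/2 GB, and no two of those can share a USB stick, so at least 9 USB sticks are needed.
A packing using 10 USB sticks:
  USB stick 1: 19 = 19
  USB stick 2: 18 + 3 = 21
  USB stick 3: 17 + 3 = 20
  USB stick 4: 16 = 16
  USB stick 5: 15 = 15
  USB stick 6: 13 + 8 = 21
  USB stick 7: 12 = 12
  USB stick 8: 12 = 12
  USB stick 9: 11 + 10 = 21
  USB stick 10: 10 = 10
No arrangement into 9 USB sticks stays within capacity, so 10 is optimal.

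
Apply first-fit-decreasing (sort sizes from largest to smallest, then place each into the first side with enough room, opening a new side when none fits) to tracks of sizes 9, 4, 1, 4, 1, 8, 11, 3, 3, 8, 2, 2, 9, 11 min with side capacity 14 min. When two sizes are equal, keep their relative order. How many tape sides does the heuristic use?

Sorted descending: 11, 11, 9, 9, 8, 8, 4, 4, 3, 3, 2, 2, 1, 1.
  11 → side 1 (new)  [load 11/14]
  11 → side 2 (new)  [load 11/14]
  9 → side 3 (new)  [load 9/14]
  9 → side 4 (new)  [load 9/14]
  8 → side 5 (new)  [load 8/14]
  8 → side 6 (new)  [load 8/14]
  4 → side 3  [load 13/14]
  4 → side 4  [load 13/14]
  3 → side 1  [load 14/14]
  3 → side 2  [load 14/14]
  2 → side 5  [load 10/14]
  2 → side 5  [load 12/14]
  1 → side 3  [load 14/14]
  1 → side 4  [load 14/14]
6 tape sides opened.

6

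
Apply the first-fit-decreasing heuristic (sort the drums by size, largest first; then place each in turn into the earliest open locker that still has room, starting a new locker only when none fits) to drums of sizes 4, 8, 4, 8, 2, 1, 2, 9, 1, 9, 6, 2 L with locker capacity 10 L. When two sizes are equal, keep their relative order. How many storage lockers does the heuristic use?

Sorted descending: 9, 9, 8, 8, 6, 4, 4, 2, 2, 2, 1, 1.
  9 → locker 1 (new)  [load 9/10]
  9 → locker 2 (new)  [load 9/10]
  8 → locker 3 (new)  [load 8/10]
  8 → locker 4 (new)  [load 8/10]
  6 → locker 5 (new)  [load 6/10]
  4 → locker 5  [load 10/10]
  4 → locker 6 (new)  [load 4/10]
  2 → locker 3  [load 10/10]
  2 → locker 4  [load 10/10]
  2 → locker 6  [load 6/10]
  1 → locker 1  [load 10/10]
  1 → locker 2  [load 10/10]
6 storage lockers opened.

6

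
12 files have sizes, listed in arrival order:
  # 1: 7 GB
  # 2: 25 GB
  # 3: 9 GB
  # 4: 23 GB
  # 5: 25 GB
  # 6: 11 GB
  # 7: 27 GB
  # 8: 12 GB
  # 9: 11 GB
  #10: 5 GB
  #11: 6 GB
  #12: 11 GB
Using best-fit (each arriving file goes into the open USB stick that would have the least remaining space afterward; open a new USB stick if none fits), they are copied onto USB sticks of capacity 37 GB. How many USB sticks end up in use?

5

  7 → USB stick 1 (new)  [load 7/37]
  25 → USB stick 1  [load 32/37]
  9 → USB stick 2 (new)  [load 9/37]
  23 → USB stick 2  [load 32/37]
  25 → USB stick 3 (new)  [load 25/37]
  11 → USB stick 3  [load 36/37]
  27 → USB stick 4 (new)  [load 27/37]
  12 → USB stick 5 (new)  [load 12/37]
  11 → USB stick 5  [load 23/37]
  5 → USB stick 1  [load 37/37]
  6 → USB stick 4  [load 33/37]
  11 → USB stick 5  [load 34/37]
5 USB sticks opened.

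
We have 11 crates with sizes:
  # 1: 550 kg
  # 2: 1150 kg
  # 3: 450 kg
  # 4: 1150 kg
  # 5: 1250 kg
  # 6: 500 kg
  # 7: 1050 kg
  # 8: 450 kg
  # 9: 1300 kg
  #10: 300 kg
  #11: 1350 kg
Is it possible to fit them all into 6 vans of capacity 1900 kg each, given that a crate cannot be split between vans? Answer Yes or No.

Yes

A valid assignment using 6 vans:
  van 1: 1350 + 550 = 1900
  van 2: 1300 + 500 = 1800
  van 3: 1250 + 450 = 1700
  van 4: 1150 + 450 + 300 = 1900
  van 5: 1150 = 1150
  van 6: 1050 = 1050
Every load is within 1900 kg, so 6 vans suffice.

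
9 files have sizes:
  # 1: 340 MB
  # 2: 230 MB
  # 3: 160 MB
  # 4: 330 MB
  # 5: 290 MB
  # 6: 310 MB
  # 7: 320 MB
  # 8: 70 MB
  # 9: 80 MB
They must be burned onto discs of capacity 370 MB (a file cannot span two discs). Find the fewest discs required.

Total = 340 + 330 + 320 + 310 + 290 + 230 + 160 + 80 + 70 = 2130 MB.
Lower bound: ⌈2130/370⌉ = 6 discs.
A packing using 7 discs:
  disc 1: 340 = 340
  disc 2: 330 = 330
  disc 3: 320 = 320
  disc 4: 310 = 310
  disc 5: 290 + 80 = 370
  disc 6: 230 + 70 = 300
  disc 7: 160 = 160
No arrangement into 6 discs stays within capacity, so 7 is optimal.

7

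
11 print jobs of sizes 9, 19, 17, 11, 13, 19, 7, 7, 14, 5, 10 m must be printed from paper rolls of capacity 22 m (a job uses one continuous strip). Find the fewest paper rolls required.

Total = 19 + 19 + 17 + 14 + 13 + 11 + 10 + 9 + 7 + 7 + 5 = 131 m.
Lower bound: ⌈131/22⌉ = 6 paper rolls.
A packing using 7 paper rolls:
  roll 1: 19 = 19
  roll 2: 19 = 19
  roll 3: 17 + 5 = 22
  roll 4: 14 + 7 = 21
  roll 5: 13 + 9 = 22
  roll 6: 11 + 10 = 21
  roll 7: 7 = 7
No arrangement into 6 paper rolls stays within capacity, so 7 is optimal.

7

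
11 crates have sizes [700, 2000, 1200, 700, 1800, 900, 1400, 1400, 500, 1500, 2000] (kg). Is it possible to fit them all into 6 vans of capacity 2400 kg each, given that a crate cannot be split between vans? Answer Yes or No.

Total = 14100 kg; ⌈14100/2400⌉ = 6.
The bound of 6 does not rule out 6, but exhaustive search shows no assignment into 6 vans of capacity 2400 kg exists — the minimum is 7.

No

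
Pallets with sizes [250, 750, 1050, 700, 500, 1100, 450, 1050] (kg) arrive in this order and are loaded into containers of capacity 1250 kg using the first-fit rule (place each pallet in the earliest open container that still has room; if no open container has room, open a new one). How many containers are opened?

  250 → container 1 (new)  [load 250/1250]
  750 → container 1  [load 1000/1250]
  1050 → container 2 (new)  [load 1050/1250]
  700 → container 3 (new)  [load 700/1250]
  500 → container 3  [load 1200/1250]
  1100 → container 4 (new)  [load 1100/1250]
  450 → container 5 (new)  [load 450/1250]
  1050 → container 6 (new)  [load 1050/1250]
6 containers opened.

6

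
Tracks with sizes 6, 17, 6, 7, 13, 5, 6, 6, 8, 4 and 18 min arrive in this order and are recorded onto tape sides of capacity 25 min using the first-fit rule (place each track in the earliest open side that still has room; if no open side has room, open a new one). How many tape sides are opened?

  6 → side 1 (new)  [load 6/25]
  17 → side 1  [load 23/25]
  6 → side 2 (new)  [load 6/25]
  7 → side 2  [load 13/25]
  13 → side 3 (new)  [load 13/25]
  5 → side 2  [load 18/25]
  6 → side 2  [load 24/25]
  6 → side 3  [load 19/25]
  8 → side 4 (new)  [load 8/25]
  4 → side 3  [load 23/25]
  18 → side 5 (new)  [load 18/25]
5 tape sides opened.

5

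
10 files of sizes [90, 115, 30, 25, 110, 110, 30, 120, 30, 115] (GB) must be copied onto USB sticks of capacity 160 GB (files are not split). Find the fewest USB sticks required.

Total = 120 + 115 + 115 + 110 + 110 + 90 + 30 + 30 + 30 + 25 = 775 GB.
Lower bound: ⌈775/160⌉ = 5 USB sticks.
Also, 6 files each exceed 80 GB, and no two of those can share a USB stick, so at least 6 USB sticks are needed.
A packing using 6 USB sticks:
  USB stick 1: 120 + 30 = 150
  USB stick 2: 115 + 30 = 145
  USB stick 3: 115 + 30 = 145
  USB stick 4: 110 + 25 = 135
  USB stick 5: 110 = 110
  USB stick 6: 90 = 90
This matches the lower bound, so 6 is optimal.

6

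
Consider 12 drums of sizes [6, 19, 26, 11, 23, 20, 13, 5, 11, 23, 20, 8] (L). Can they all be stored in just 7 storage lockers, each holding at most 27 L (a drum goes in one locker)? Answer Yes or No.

No

Total = 185 L; ⌈185/27⌉ = 7.
The bound of 7 does not rule out 7, but exhaustive search shows no assignment into 7 storage lockers of capacity 27 L exists — the minimum is 8.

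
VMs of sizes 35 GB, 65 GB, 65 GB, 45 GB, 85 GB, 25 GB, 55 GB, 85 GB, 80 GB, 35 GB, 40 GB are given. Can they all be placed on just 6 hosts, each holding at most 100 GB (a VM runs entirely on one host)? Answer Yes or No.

No

Total = 615 GB; ⌈615/100⌉ = 7.
At least 7 hosts are required, but only 6 are allowed.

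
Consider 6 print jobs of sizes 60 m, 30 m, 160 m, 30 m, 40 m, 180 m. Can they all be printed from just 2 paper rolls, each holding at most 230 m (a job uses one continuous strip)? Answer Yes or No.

Total = 500 m; ⌈500/230⌉ = 3.
At least 3 paper rolls are required, but only 2 are allowed.

No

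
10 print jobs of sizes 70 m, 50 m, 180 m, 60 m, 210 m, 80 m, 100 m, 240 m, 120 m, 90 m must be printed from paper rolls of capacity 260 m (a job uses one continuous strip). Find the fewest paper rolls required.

Total = 240 + 210 + 180 + 120 + 100 + 90 + 80 + 70 + 60 + 50 = 1200 m.
Lower bound: ⌈1200/260⌉ = 5 paper rolls.
A packing using 5 paper rolls:
  roll 1: 240 = 240
  roll 2: 210 + 50 = 260
  roll 3: 180 + 80 = 260
  roll 4: 120 + 100 = 220
  roll 5: 90 + 70 + 60 = 220
This matches the lower bound, so 5 is optimal.

5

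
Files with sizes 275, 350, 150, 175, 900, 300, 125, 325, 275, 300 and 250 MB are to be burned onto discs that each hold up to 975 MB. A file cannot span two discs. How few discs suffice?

Total = 900 + 350 + 325 + 300 + 300 + 275 + 275 + 250 + 175 + 150 + 125 = 3425 MB.
Lower bound: ⌈3425/975⌉ = 4 discs.
A packing using 4 discs:
  disc 1: 900 = 900
  disc 2: 350 + 325 + 300 = 975
  disc 3: 300 + 275 + 275 + 125 = 975
  disc 4: 250 + 175 + 150 = 575
This matches the lower bound, so 4 is optimal.

4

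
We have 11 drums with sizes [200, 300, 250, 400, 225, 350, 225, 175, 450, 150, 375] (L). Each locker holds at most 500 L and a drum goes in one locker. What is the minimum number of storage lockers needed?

7

Total = 450 + 400 + 375 + 350 + 300 + 250 + 225 + 225 + 200 + 175 + 150 = 3100 L.
Lower bound: ⌈3100/500⌉ = 7 storage lockers.
A packing using 7 storage lockers:
  locker 1: 450 = 450
  locker 2: 400 = 400
  locker 3: 375 = 375
  locker 4: 350 + 150 = 500
  locker 5: 300 + 200 = 500
  locker 6: 250 + 225 = 475
  locker 7: 225 + 175 = 400
This matches the lower bound, so 7 is optimal.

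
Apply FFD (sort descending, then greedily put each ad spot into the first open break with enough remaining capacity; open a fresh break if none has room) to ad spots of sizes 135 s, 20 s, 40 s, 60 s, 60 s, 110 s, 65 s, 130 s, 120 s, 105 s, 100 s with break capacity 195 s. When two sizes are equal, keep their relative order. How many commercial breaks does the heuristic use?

Sorted descending: 135, 130, 120, 110, 105, 100, 65, 60, 60, 40, 20.
  135 → break 1 (new)  [load 135/195]
  130 → break 2 (new)  [load 130/195]
  120 → break 3 (new)  [load 120/195]
  110 → break 4 (new)  [load 110/195]
  105 → break 5 (new)  [load 105/195]
  100 → break 6 (new)  [load 100/195]
  65 → break 2  [load 195/195]
  60 → break 1  [load 195/195]
  60 → break 3  [load 180/195]
  40 → break 4  [load 150/195]
  20 → break 4  [load 170/195]
6 commercial breaks opened.

6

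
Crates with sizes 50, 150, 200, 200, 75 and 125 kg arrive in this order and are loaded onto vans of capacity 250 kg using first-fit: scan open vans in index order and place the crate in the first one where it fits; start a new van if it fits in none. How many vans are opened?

4

  50 → van 1 (new)  [load 50/250]
  150 → van 1  [load 200/250]
  200 → van 2 (new)  [load 200/250]
  200 → van 3 (new)  [load 200/250]
  75 → van 4 (new)  [load 75/250]
  125 → van 4  [load 200/250]
4 vans opened.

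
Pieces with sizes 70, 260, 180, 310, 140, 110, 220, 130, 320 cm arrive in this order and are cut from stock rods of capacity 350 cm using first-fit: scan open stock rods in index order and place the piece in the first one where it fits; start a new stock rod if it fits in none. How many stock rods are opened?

6

  70 → stock rod 1 (new)  [load 70/350]
  260 → stock rod 1  [load 330/350]
  180 → stock rod 2 (new)  [load 180/350]
  310 → stock rod 3 (new)  [load 310/350]
  140 → stock rod 2  [load 320/350]
  110 → stock rod 4 (new)  [load 110/350]
  220 → stock rod 4  [load 330/350]
  130 → stock rod 5 (new)  [load 130/350]
  320 → stock rod 6 (new)  [load 320/350]
6 stock rods opened.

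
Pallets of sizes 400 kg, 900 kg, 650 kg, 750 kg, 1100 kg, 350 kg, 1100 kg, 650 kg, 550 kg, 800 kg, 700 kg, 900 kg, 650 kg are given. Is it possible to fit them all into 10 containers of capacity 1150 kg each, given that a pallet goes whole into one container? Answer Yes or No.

Total = 9500 kg; ⌈9500/1150⌉ = 9.
10 pallets each exceed half the capacity and cannot share a container, forcing at least 10 containers.
The bound of 10 does not rule out 10, but exhaustive search shows no assignment into 10 containers of capacity 1150 kg exists — the minimum is 11.

No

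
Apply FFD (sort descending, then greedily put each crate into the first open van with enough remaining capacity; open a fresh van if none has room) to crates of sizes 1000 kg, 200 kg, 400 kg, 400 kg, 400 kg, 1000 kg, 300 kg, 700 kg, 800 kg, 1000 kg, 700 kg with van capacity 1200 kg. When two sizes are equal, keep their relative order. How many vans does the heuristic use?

7

Sorted descending: 1000, 1000, 1000, 800, 700, 700, 400, 400, 400, 300, 200.
  1000 → van 1 (new)  [load 1000/1200]
  1000 → van 2 (new)  [load 1000/1200]
  1000 → van 3 (new)  [load 1000/1200]
  800 → van 4 (new)  [load 800/1200]
  700 → van 5 (new)  [load 700/1200]
  700 → van 6 (new)  [load 700/1200]
  400 → van 4  [load 1200/1200]
  400 → van 5  [load 1100/1200]
  400 → van 6  [load 1100/1200]
  300 → van 7 (new)  [load 300/1200]
  200 → van 1  [load 1200/1200]
7 vans opened.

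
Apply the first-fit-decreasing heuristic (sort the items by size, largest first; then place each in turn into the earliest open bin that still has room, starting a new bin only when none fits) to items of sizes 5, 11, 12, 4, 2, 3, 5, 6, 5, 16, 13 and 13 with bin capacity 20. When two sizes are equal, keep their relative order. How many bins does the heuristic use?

Sorted descending: 16, 13, 13, 12, 11, 6, 5, 5, 5, 4, 3, 2.
  16 → bin 1 (new)  [load 16/20]
  13 → bin 2 (new)  [load 13/20]
  13 → bin 3 (new)  [load 13/20]
  12 → bin 4 (new)  [load 12/20]
  11 → bin 5 (new)  [load 11/20]
  6 → bin 2  [load 19/20]
  5 → bin 3  [load 18/20]
  5 → bin 4  [load 17/20]
  5 → bin 5  [load 16/20]
  4 → bin 1  [load 20/20]
  3 → bin 4  [load 20/20]
  2 → bin 3  [load 20/20]
5 bins opened.

5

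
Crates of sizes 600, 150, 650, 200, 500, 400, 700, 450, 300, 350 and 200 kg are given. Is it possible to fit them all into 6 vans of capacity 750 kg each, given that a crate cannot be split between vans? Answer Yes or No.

No

Total = 4500 kg; ⌈4500/750⌉ = 6.
The bound of 6 does not rule out 6, but exhaustive search shows no assignment into 6 vans of capacity 750 kg exists — the minimum is 7.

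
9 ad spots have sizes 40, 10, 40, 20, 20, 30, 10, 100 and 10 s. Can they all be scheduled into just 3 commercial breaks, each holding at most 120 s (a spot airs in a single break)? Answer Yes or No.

A valid assignment using 3 commercial breaks:
  break 1: 100 + 20 = 120
  break 2: 40 + 40 + 30 + 10 = 120
  break 3: 20 + 10 + 10 = 40
Every load is within 120 s, so 3 commercial breaks suffice.

Yes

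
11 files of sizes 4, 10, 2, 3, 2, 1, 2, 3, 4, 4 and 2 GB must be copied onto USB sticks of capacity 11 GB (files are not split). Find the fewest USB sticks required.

Total = 10 + 4 + 4 + 4 + 3 + 3 + 2 + 2 + 2 + 2 + 1 = 37 GB.
Lower bound: ⌈37/11⌉ = 4 USB sticks.
A packing using 4 USB sticks:
  USB stick 1: 10 + 1 = 11
  USB stick 2: 4 + 4 + 3 = 11
  USB stick 3: 4 + 3 + 2 + 2 = 11
  USB stick 4: 2 + 2 = 4
This matches the lower bound, so 4 is optimal.

4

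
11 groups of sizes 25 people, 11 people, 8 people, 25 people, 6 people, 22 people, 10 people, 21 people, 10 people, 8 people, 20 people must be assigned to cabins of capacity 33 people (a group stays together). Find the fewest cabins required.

Total = 25 + 25 + 22 + 21 + 20 + 11 + 10 + 10 + 8 + 8 + 6 = 166 people.
Lower bound: ⌈166/33⌉ = 6 cabins.
A packing using 6 cabins:
  cabin 1: 25 + 8 = 33
  cabin 2: 25 + 8 = 33
  cabin 3: 22 + 11 = 33
  cabin 4: 21 + 10 = 31
  cabin 5: 20 + 10 = 30
  cabin 6: 6 = 6
This matches the lower bound, so 6 is optimal.

6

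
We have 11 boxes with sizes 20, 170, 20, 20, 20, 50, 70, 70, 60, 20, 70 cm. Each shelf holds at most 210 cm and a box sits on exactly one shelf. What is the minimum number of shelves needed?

3

Total = 170 + 70 + 70 + 70 + 60 + 50 + 20 + 20 + 20 + 20 + 20 = 590 cm.
Lower bound: ⌈590/210⌉ = 3 shelves.
A packing using 3 shelves:
  shelf 1: 170 + 20 + 20 = 210
  shelf 2: 70 + 70 + 70 = 210
  shelf 3: 60 + 50 + 20 + 20 + 20 = 170
This matches the lower bound, so 3 is optimal.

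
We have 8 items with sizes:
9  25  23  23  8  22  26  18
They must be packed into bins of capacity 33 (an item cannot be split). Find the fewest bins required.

Total = 26 + 25 + 23 + 23 + 22 + 18 + 9 + 8 = 154.
Lower bound: ⌈154/33⌉ = 5 bins.
Also, 6 items each exceed 33/2, and no two of those can share a bin, so at least 6 bins are needed.
A packing using 6 bins:
  bin 1: 26 = 26
  bin 2: 25 + 8 = 33
  bin 3: 23 + 9 = 32
  bin 4: 23 = 23
  bin 5: 22 = 22
  bin 6: 18 = 18
This matches the lower bound, so 6 is optimal.

6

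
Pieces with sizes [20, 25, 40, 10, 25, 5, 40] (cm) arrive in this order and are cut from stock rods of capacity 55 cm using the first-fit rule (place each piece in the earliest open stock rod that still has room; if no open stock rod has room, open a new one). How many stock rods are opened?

  20 → stock rod 1 (new)  [load 20/55]
  25 → stock rod 1  [load 45/55]
  40 → stock rod 2 (new)  [load 40/55]
  10 → stock rod 1  [load 55/55]
  25 → stock rod 3 (new)  [load 25/55]
  5 → stock rod 2  [load 45/55]
  40 → stock rod 4 (new)  [load 40/55]
4 stock rods opened.

4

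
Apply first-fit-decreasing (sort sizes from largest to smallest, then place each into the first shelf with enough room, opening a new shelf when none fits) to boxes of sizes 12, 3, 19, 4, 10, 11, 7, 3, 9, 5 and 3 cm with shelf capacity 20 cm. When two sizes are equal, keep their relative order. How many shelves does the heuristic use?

Sorted descending: 19, 12, 11, 10, 9, 7, 5, 4, 3, 3, 3.
  19 → shelf 1 (new)  [load 19/20]
  12 → shelf 2 (new)  [load 12/20]
  11 → shelf 3 (new)  [load 11/20]
  10 → shelf 4 (new)  [load 10/20]
  9 → shelf 3  [load 20/20]
  7 → shelf 2  [load 19/20]
  5 → shelf 4  [load 15/20]
  4 → shelf 4  [load 19/20]
  3 → shelf 5 (new)  [load 3/20]
  3 → shelf 5  [load 6/20]
  3 → shelf 5  [load 9/20]
5 shelves opened.

5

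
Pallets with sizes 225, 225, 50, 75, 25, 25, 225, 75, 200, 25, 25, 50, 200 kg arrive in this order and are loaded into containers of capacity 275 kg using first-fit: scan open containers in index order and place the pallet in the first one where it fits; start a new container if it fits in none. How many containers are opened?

  225 → container 1 (new)  [load 225/275]
  225 → container 2 (new)  [load 225/275]
  50 → container 1  [load 275/275]
  75 → container 3 (new)  [load 75/275]
  25 → container 2  [load 250/275]
  25 → container 2  [load 275/275]
  225 → container 4 (new)  [load 225/275]
  75 → container 3  [load 150/275]
  200 → container 5 (new)  [load 200/275]
  25 → container 3  [load 175/275]
  25 → container 3  [load 200/275]
  50 → container 3  [load 250/275]
  200 → container 6 (new)  [load 200/275]
6 containers opened.

6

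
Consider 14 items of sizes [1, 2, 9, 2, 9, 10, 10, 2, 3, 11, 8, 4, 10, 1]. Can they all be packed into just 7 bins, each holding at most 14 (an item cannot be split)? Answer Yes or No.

Yes

A valid assignment using 7 bins:
  bin 1: 11 + 3 = 14
  bin 2: 10 + 4 = 14
  bin 3: 10 + 2 + 2 = 14
  bin 4: 10 + 2 + 1 + 1 = 14
  bin 5: 9 = 9
  bin 6: 9 = 9
  bin 7: 8 = 8
Every load is within 14, so 7 bins suffice.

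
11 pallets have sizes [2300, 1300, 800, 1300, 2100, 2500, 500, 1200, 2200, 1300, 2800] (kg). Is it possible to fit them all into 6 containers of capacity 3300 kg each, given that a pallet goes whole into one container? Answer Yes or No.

No

Total = 18300 kg; ⌈18300/3300⌉ = 6.
The bound of 6 does not rule out 6, but exhaustive search shows no assignment into 6 containers of capacity 3300 kg exists — the minimum is 7.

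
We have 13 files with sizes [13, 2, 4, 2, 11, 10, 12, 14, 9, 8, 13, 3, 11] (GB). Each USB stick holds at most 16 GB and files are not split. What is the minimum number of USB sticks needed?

9

Total = 14 + 13 + 13 + 12 + 11 + 11 + 10 + 9 + 8 + 4 + 3 + 2 + 2 = 112 GB.
Lower bound: ⌈112/16⌉ = 7 USB sticks.
Also, 8 files each exceed 8 GB, and no two of those can share a USB stick, so at least 8 USB sticks are needed.
A packing using 9 USB sticks:
  USB stick 1: 14 + 2 = 16
  USB stick 2: 13 + 3 = 16
  USB stick 3: 13 + 2 = 15
  USB stick 4: 12 + 4 = 16
  USB stick 5: 11 = 11
  USB stick 6: 11 = 11
  USB stick 7: 10 = 10
  USB stick 8: 9 = 9
  USB stick 9: 8 = 8
No arrangement into 8 USB sticks stays within capacity, so 9 is optimal.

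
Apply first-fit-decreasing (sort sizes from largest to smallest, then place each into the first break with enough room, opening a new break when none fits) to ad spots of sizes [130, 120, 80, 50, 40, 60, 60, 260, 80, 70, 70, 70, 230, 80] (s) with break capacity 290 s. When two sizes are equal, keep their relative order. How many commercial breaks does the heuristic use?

Sorted descending: 260, 230, 130, 120, 80, 80, 80, 70, 70, 70, 60, 60, 50, 40.
  260 → break 1 (new)  [load 260/290]
  230 → break 2 (new)  [load 230/290]
  130 → break 3 (new)  [load 130/290]
  120 → break 3  [load 250/290]
  80 → break 4 (new)  [load 80/290]
  80 → break 4  [load 160/290]
  80 → break 4  [load 240/290]
  70 → break 5 (new)  [load 70/290]
  70 → break 5  [load 140/290]
  70 → break 5  [load 210/290]
  60 → break 2  [load 290/290]
  60 → break 5  [load 270/290]
  50 → break 4  [load 290/290]
  40 → break 3  [load 290/290]
5 commercial breaks opened.

5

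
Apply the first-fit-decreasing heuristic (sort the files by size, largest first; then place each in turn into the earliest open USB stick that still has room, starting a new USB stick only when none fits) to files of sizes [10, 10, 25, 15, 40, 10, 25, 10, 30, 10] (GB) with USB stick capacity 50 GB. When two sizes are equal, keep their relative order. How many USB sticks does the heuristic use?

4

Sorted descending: 40, 30, 25, 25, 15, 10, 10, 10, 10, 10.
  40 → USB stick 1 (new)  [load 40/50]
  30 → USB stick 2 (new)  [load 30/50]
  25 → USB stick 3 (new)  [load 25/50]
  25 → USB stick 3  [load 50/50]
  15 → USB stick 2  [load 45/50]
  10 → USB stick 1  [load 50/50]
  10 → USB stick 4 (new)  [load 10/50]
  10 → USB stick 4  [load 20/50]
  10 → USB stick 4  [load 30/50]
  10 → USB stick 4  [load 40/50]
4 USB sticks opened.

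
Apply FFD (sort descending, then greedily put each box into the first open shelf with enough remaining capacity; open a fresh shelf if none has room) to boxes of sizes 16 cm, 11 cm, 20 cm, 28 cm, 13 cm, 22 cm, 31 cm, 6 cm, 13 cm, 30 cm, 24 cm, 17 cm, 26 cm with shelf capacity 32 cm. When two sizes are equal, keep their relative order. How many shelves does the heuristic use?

Sorted descending: 31, 30, 28, 26, 24, 22, 20, 17, 16, 13, 13, 11, 6.
  31 → shelf 1 (new)  [load 31/32]
  30 → shelf 2 (new)  [load 30/32]
  28 → shelf 3 (new)  [load 28/32]
  26 → shelf 4 (new)  [load 26/32]
  24 → shelf 5 (new)  [load 24/32]
  22 → shelf 6 (new)  [load 22/32]
  20 → shelf 7 (new)  [load 20/32]
  17 → shelf 8 (new)  [load 17/32]
  16 → shelf 9 (new)  [load 16/32]
  13 → shelf 8  [load 30/32]
  13 → shelf 9  [load 29/32]
  11 → shelf 7  [load 31/32]
  6 → shelf 4  [load 32/32]
9 shelves opened.

9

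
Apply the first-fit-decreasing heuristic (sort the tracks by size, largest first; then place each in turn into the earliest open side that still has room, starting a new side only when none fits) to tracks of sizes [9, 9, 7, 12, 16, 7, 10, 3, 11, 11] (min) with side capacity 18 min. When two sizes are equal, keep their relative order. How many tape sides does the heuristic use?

Sorted descending: 16, 12, 11, 11, 10, 9, 9, 7, 7, 3.
  16 → side 1 (new)  [load 16/18]
  12 → side 2 (new)  [load 12/18]
  11 → side 3 (new)  [load 11/18]
  11 → side 4 (new)  [load 11/18]
  10 → side 5 (new)  [load 10/18]
  9 → side 6 (new)  [load 9/18]
  9 → side 6  [load 18/18]
  7 → side 3  [load 18/18]
  7 → side 4  [load 18/18]
  3 → side 2  [load 15/18]
6 tape sides opened.

6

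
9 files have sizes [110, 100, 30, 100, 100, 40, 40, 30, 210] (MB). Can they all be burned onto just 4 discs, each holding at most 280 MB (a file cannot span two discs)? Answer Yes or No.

A valid assignment using 3 discs:
  disc 1: 210 + 40 + 30 = 280
  disc 2: 110 + 100 + 40 + 30 = 280
  disc 3: 100 + 100 = 200
That uses only 3 ≤ 4, so 4 discs are enough.

Yes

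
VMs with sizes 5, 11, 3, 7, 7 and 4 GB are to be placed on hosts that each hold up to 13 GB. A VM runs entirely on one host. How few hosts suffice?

Total = 11 + 7 + 7 + 5 + 4 + 3 = 37 GB.
Lower bound: ⌈37/13⌉ = 3 hosts.
A packing using 4 hosts:
  host 1: 11 = 11
  host 2: 7 + 5 = 12
  host 3: 7 + 4 = 11
  host 4: 3 = 3
No arrangement into 3 hosts stays within capacity, so 4 is optimal.

4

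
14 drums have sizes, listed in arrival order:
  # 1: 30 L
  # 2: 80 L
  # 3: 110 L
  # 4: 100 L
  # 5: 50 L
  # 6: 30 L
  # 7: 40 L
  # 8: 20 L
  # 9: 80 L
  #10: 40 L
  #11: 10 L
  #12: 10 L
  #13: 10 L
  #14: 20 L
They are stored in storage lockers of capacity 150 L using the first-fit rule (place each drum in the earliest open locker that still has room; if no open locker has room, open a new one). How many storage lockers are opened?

5

  30 → locker 1 (new)  [load 30/150]
  80 → locker 1  [load 110/150]
  110 → locker 2 (new)  [load 110/150]
  100 → locker 3 (new)  [load 100/150]
  50 → locker 3  [load 150/150]
  30 → locker 1  [load 140/150]
  40 → locker 2  [load 150/150]
  20 → locker 4 (new)  [load 20/150]
  80 → locker 4  [load 100/150]
  40 → locker 4  [load 140/150]
  10 → locker 1  [load 150/150]
  10 → locker 4  [load 150/150]
  10 → locker 5 (new)  [load 10/150]
  20 → locker 5  [load 30/150]
5 storage lockers opened.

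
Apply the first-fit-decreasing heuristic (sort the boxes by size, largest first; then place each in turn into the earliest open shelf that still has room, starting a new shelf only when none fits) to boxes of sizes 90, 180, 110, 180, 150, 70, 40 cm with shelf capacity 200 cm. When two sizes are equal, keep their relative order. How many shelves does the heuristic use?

Sorted descending: 180, 180, 150, 110, 90, 70, 40.
  180 → shelf 1 (new)  [load 180/200]
  180 → shelf 2 (new)  [load 180/200]
  150 → shelf 3 (new)  [load 150/200]
  110 → shelf 4 (new)  [load 110/200]
  90 → shelf 4  [load 200/200]
  70 → shelf 5 (new)  [load 70/200]
  40 → shelf 3  [load 190/200]
5 shelves opened.

5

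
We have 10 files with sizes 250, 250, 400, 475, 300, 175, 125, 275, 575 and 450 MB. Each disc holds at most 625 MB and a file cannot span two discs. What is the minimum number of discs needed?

Total = 575 + 475 + 450 + 400 + 300 + 275 + 250 + 250 + 175 + 125 = 3275 MB.
Lower bound: ⌈3275/625⌉ = 6 discs.
A packing using 6 discs:
  disc 1: 575 = 575
  disc 2: 475 + 125 = 600
  disc 3: 450 + 175 = 625
  disc 4: 400 = 400
  disc 5: 300 + 275 = 575
  disc 6: 250 + 250 = 500
This matches the lower bound, so 6 is optimal.

6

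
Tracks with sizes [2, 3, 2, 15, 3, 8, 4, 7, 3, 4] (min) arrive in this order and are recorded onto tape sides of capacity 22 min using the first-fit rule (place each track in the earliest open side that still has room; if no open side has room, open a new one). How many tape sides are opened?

3

  2 → side 1 (new)  [load 2/22]
  3 → side 1  [load 5/22]
  2 → side 1  [load 7/22]
  15 → side 1  [load 22/22]
  3 → side 2 (new)  [load 3/22]
  8 → side 2  [load 11/22]
  4 → side 2  [load 15/22]
  7 → side 2  [load 22/22]
  3 → side 3 (new)  [load 3/22]
  4 → side 3  [load 7/22]
3 tape sides opened.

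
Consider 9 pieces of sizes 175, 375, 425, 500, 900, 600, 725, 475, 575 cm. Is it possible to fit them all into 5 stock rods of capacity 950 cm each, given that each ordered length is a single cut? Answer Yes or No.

Total = 4750 cm; ⌈4750/950⌉ = 5.
The bound of 5 does not rule out 5, but exhaustive search shows no assignment into 5 stock rods of capacity 950 cm exists — the minimum is 6.

No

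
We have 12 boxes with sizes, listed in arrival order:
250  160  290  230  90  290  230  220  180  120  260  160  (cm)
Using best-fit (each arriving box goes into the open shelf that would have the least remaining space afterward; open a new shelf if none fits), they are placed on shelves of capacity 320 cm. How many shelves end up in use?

  250 → shelf 1 (new)  [load 250/320]
  160 → shelf 2 (new)  [load 160/320]
  290 → shelf 3 (new)  [load 290/320]
  230 → shelf 4 (new)  [load 230/320]
  90 → shelf 4  [load 320/320]
  290 → shelf 5 (new)  [load 290/320]
  230 → shelf 6 (new)  [load 230/320]
  220 → shelf 7 (new)  [load 220/320]
  180 → shelf 8 (new)  [load 180/320]
  120 → shelf 8  [load 300/320]
  260 → shelf 9 (new)  [load 260/320]
  160 → shelf 2  [load 320/320]
9 shelves opened.

9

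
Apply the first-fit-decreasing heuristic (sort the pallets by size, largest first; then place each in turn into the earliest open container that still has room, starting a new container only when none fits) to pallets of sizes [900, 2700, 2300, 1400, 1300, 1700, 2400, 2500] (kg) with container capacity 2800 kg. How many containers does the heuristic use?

Sorted descending: 2700, 2500, 2400, 2300, 1700, 1400, 1300, 900.
  2700 → container 1 (new)  [load 2700/2800]
  2500 → container 2 (new)  [load 2500/2800]
  2400 → container 3 (new)  [load 2400/2800]
  2300 → container 4 (new)  [load 2300/2800]
  1700 → container 5 (new)  [load 1700/2800]
  1400 → container 6 (new)  [load 1400/2800]
  1300 → container 6  [load 2700/2800]
  900 → container 5  [load 2600/2800]
6 containers opened.

6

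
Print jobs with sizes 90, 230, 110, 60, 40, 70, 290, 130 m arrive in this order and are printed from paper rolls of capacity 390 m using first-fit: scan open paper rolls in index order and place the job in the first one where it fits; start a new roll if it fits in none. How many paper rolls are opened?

3

  90 → roll 1 (new)  [load 90/390]
  230 → roll 1  [load 320/390]
  110 → roll 2 (new)  [load 110/390]
  60 → roll 1  [load 380/390]
  40 → roll 2  [load 150/390]
  70 → roll 2  [load 220/390]
  290 → roll 3 (new)  [load 290/390]
  130 → roll 2  [load 350/390]
3 paper rolls opened.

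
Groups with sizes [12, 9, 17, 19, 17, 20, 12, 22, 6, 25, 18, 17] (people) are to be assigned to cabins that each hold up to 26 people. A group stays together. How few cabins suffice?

Total = 25 + 22 + 20 + 19 + 18 + 17 + 17 + 17 + 12 + 12 + 9 + 6 = 194 people.
Lower bound: ⌈194/26⌉ = 8 cabins.
A packing using 9 cabins:
  cabin 1: 25 = 25
  cabin 2: 22 = 22
  cabin 3: 20 + 6 = 26
  cabin 4: 19 = 19
  cabin 5: 18 = 18
  cabin 6: 17 + 9 = 26
  cabin 7: 17 = 17
  cabin 8: 17 = 17
  cabin 9: 12 + 12 = 24
No arrangement into 8 cabins stays within capacity, so 9 is optimal.

9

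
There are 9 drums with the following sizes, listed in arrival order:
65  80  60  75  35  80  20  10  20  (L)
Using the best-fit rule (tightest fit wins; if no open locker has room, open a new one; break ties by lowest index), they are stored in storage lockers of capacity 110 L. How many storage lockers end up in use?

  65 → locker 1 (new)  [load 65/110]
  80 → locker 2 (new)  [load 80/110]
  60 → locker 3 (new)  [load 60/110]
  75 → locker 4 (new)  [load 75/110]
  35 → locker 4  [load 110/110]
  80 → locker 5 (new)  [load 80/110]
  20 → locker 2  [load 100/110]
  10 → locker 2  [load 110/110]
  20 → locker 5  [load 100/110]
5 storage lockers opened.

5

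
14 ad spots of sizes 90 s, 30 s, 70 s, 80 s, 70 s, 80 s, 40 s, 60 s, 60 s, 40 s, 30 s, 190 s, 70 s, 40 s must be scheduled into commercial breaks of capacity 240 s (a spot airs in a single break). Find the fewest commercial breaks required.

4

Total = 190 + 90 + 80 + 80 + 70 + 70 + 70 + 60 + 60 + 40 + 40 + 40 + 30 + 30 = 950 s.
Lower bound: ⌈950/240⌉ = 4 commercial breaks.
A packing using 4 commercial breaks:
  break 1: 190 + 40 = 230
  break 2: 90 + 80 + 70 = 240
  break 3: 80 + 70 + 60 + 30 = 240
  break 4: 70 + 60 + 40 + 40 + 30 = 240
This matches the lower bound, so 4 is optimal.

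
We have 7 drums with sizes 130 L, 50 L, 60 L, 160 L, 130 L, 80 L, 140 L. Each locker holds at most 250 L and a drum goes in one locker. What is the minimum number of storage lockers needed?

4

Total = 160 + 140 + 130 + 130 + 80 + 60 + 50 = 750 L.
Lower bound: ⌈750/250⌉ = 3 storage lockers.
Also, 4 drums each exceed 125 L, and no two of those can share a locker, so at least 4 storage lockers are needed.
A packing using 4 storage lockers:
  locker 1: 160 + 80 = 240
  locker 2: 140 + 60 + 50 = 250
  locker 3: 130 = 130
  locker 4: 130 = 130
This matches the lower bound, so 4 is optimal.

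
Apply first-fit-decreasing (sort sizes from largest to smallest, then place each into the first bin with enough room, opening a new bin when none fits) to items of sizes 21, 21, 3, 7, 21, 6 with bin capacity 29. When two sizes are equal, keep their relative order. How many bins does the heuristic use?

Sorted descending: 21, 21, 21, 7, 6, 3.
  21 → bin 1 (new)  [load 21/29]
  21 → bin 2 (new)  [load 21/29]
  21 → bin 3 (new)  [load 21/29]
  7 → bin 1  [load 28/29]
  6 → bin 2  [load 27/29]
  3 → bin 3  [load 24/29]
3 bins opened.

3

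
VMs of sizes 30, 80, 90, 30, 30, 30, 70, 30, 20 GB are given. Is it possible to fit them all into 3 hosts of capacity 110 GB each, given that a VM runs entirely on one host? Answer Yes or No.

No

Total = 410 GB; ⌈410/110⌉ = 4.
At least 4 hosts are required, but only 3 are allowed.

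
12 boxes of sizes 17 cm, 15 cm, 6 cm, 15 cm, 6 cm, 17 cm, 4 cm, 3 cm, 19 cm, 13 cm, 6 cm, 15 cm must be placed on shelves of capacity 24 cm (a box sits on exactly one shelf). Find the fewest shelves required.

7

Total = 19 + 17 + 17 + 15 + 15 + 15 + 13 + 6 + 6 + 6 + 4 + 3 = 136 cm.
Lower bound: ⌈136/24⌉ = 6 shelves.
Also, 7 boxes each exceed 12 cm, and no two of those can share a shelf, so at least 7 shelves are needed.
A packing using 7 shelves:
  shelf 1: 19 + 4 = 23
  shelf 2: 17 + 6 = 23
  shelf 3: 17 + 6 = 23
  shelf 4: 15 + 6 + 3 = 24
  shelf 5: 15 = 15
  shelf 6: 15 = 15
  shelf 7: 13 = 13
This matches the lower bound, so 7 is optimal.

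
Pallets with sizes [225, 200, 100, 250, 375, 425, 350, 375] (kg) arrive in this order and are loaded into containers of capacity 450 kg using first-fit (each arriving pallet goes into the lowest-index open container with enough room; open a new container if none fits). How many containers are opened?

6

  225 → container 1 (new)  [load 225/450]
  200 → container 1  [load 425/450]
  100 → container 2 (new)  [load 100/450]
  250 → container 2  [load 350/450]
  375 → container 3 (new)  [load 375/450]
  425 → container 4 (new)  [load 425/450]
  350 → container 5 (new)  [load 350/450]
  375 → container 6 (new)  [load 375/450]
6 containers opened.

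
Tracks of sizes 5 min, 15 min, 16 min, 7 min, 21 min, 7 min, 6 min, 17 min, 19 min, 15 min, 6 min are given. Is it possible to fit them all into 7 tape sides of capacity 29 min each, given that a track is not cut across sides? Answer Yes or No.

A valid assignment using 6 tape sides:
  side 1: 21 + 7 = 28
  side 2: 19 + 7 = 26
  side 3: 17 + 6 + 6 = 29
  side 4: 16 + 5 = 21
  side 5: 15 = 15
  side 6: 15 = 15
That uses only 6 ≤ 7, so 7 tape sides are enough.

Yes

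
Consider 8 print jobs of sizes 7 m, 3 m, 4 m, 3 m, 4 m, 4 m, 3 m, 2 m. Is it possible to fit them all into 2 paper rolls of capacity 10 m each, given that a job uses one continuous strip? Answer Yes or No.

No

Total = 30 m; ⌈30/10⌉ = 3.
At least 3 paper rolls are required, but only 2 are allowed.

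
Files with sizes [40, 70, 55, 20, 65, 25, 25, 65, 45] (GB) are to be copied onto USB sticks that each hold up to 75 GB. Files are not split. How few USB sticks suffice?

6

Total = 70 + 65 + 65 + 55 + 45 + 40 + 25 + 25 + 20 = 410 GB.
Lower bound: ⌈410/75⌉ = 6 USB sticks.
A packing using 6 USB sticks:
  USB stick 1: 70 = 70
  USB stick 2: 65 = 65
  USB stick 3: 65 = 65
  USB stick 4: 55 + 20 = 75
  USB stick 5: 45 + 25 = 70
  USB stick 6: 40 + 25 = 65
This matches the lower bound, so 6 is optimal.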